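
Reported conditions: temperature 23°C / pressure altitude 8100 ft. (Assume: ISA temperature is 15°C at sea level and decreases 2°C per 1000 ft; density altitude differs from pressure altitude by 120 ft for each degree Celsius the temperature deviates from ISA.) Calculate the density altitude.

ISA temperature at 8100 ft = 15 − 2 × (8100/1000) = -1.2°C.
ISA deviation = 23 − (-1.2) = +24.2°C.
Density altitude = 8100 + 120 × (24.2) = 8100 + (+2904) = 11004 ft.

11004 ft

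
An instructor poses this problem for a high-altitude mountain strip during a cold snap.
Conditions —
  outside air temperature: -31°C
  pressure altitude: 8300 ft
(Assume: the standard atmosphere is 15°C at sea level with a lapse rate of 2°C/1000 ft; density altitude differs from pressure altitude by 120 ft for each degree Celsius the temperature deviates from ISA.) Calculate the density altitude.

4772 ft

ISA temperature at 8300 ft = 15 − 2 × (8300/1000) = -1.6°C.
ISA deviation = -31 − (-1.6) = -29.4°C.
Density altitude = 8300 + 120 × (-29.4) = 8300 + (-3528) = 4772 ft.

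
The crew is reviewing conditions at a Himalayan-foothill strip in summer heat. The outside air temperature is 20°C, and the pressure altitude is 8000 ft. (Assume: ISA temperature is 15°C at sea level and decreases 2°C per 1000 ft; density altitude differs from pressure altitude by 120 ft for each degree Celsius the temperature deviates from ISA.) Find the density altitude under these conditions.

ISA temperature at 8000 ft = 15 − 2 × (8000/1000) = -1°C.
ISA deviation = 20 − (-1) = +21°C.
Density altitude = 8000 + 120 × (21) = 8000 + (+2520) = 10520 ft.

10520 ft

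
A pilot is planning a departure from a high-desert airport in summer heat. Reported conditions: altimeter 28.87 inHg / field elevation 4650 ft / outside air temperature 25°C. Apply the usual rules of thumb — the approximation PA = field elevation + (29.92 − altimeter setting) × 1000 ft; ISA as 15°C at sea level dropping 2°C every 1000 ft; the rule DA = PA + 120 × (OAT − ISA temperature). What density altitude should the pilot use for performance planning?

Pressure altitude = 4650 + (29.92 − 28.87) × 1000 = 4650 + (+1050) = 5700 ft.
ISA temperature at 5700 ft = 15 − 2 × (5700/1000) = 3.6°C.
ISA deviation = 25 − 3.6 = +21.4°C.
Density altitude = 5700 + 120 × (21.4) = 8268 ft.

8268 ft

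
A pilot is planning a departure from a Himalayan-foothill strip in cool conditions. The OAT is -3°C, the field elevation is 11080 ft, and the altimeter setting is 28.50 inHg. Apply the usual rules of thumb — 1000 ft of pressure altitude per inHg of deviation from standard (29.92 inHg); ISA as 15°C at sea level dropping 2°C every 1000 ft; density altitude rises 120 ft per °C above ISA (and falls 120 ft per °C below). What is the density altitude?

Pressure altitude = 11080 + (29.92 − 28.50) × 1000 = 11080 + (+1420) = 12500 ft.
ISA temperature at 12500 ft = 15 − 2 × (12500/1000) = -10°C.
ISA deviation = -3 − (-10) = +7°C.
Density altitude = 12500 + 120 × (7) = 13340 ft.

13340 ft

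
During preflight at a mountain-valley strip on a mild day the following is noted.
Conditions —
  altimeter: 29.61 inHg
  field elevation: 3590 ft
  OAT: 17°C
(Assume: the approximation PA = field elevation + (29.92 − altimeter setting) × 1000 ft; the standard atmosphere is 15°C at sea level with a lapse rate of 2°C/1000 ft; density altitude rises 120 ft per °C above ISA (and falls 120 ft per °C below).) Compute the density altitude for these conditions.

Pressure altitude = 3590 + (29.92 − 29.61) × 1000 = 3590 + (+310) = 3900 ft.
ISA temperature at 3900 ft = 15 − 2 × (3900/1000) = 7.2°C.
ISA deviation = 17 − 7.2 = +9.8°C.
Density altitude = 3900 + 120 × (9.8) = 5076 ft.

5076 ft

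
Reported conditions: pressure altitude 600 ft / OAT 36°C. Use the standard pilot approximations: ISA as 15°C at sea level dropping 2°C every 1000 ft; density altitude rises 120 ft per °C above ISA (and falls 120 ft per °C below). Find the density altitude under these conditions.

ISA temperature at 600 ft = 15 − 2 × (600/1000) = 13.8°C.
ISA deviation = 36 − 13.8 = +22.2°C.
Density altitude = 600 + 120 × (22.2) = 600 + (+2664) = 3264 ft.

3264 ft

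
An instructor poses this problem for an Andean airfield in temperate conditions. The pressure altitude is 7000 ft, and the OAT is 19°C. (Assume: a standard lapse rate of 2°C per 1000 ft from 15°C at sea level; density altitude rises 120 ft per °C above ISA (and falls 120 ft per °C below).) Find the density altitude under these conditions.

9160 ft

ISA temperature at 7000 ft = 15 − 2 × (7000/1000) = 1°C.
ISA deviation = 19 − 1 = +18°C.
Density altitude = 7000 + 120 × (18) = 7000 + (+2160) = 9160 ft.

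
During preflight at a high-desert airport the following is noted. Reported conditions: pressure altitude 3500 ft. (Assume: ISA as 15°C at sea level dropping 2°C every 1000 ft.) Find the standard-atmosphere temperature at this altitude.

ISA temperature = 15 − 2 × (3500/1000) = 15 − 7 = 8°C.

8°C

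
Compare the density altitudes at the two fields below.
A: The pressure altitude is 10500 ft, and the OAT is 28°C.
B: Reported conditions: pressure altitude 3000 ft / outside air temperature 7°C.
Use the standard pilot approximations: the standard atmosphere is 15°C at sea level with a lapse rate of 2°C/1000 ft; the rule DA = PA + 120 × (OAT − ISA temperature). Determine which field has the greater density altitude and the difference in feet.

A by 11820 ft

A: ISA temp = -6°C, deviation +34°C, DA = 10500 + 120 × 34 = 14580 ft.
B: ISA temp = 9°C, deviation -2°C, DA = 3000 + 120 × (-2) = 2760 ft.
A is higher by 14580 − 2760 = 11820 ft.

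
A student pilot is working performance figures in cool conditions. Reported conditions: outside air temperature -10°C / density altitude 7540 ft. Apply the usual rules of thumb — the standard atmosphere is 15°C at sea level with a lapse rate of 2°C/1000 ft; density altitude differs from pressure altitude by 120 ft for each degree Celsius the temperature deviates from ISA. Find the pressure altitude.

DA = PA + 120 × (OAT − (15 − 2·PA/1000)) = PA + 120·OAT − 1800 + 0.24·PA = 1.24·PA + 120·OAT − 1800.
So 1.24·PA = 7540 − 120 × (-10) + 1800 = 10540.
PA = 10540 / 1.24 = 8500 ft.

8500 ft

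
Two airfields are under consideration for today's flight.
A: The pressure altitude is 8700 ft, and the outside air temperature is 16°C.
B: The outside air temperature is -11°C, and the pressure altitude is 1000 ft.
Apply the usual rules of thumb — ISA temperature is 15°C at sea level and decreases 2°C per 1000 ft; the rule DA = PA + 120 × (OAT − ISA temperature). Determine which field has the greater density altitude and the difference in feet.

A: ISA temp = -2.4°C, deviation +18.4°C, DA = 8700 + 120 × 18.4 = 10908 ft.
B: ISA temp = 13°C, deviation -24°C, DA = 1000 + 120 × (-24) = -1880 ft.
A is higher by 10908 − (-1880) = 12788 ft.

A by 12788 ft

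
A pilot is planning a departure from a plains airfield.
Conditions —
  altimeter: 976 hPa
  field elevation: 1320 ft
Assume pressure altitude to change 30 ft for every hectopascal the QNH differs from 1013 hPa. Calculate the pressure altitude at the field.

2430 ft

Pressure correction = (1013 − 976) × 30 = +1110 ft.
Pressure altitude = 1320 + (+1110) = 2430 ft.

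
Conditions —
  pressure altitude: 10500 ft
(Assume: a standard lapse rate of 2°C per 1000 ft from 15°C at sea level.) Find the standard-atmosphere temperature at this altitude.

ISA temperature = 15 − 2 × (10500/1000) = 15 − 21 = -6°C.

-6°C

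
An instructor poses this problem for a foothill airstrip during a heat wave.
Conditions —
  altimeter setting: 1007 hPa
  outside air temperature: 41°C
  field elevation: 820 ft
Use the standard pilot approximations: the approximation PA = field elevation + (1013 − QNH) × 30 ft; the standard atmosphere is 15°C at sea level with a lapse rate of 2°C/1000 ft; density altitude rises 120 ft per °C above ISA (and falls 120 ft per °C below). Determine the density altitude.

4360 ft

Pressure altitude = 820 + (1013 − 1007) × 30 = 820 + (+180) = 1000 ft.
ISA temperature at 1000 ft = 15 − 2 × (1000/1000) = 13°C.
ISA deviation = 41 − 13 = +28°C.
Density altitude = 1000 + 120 × (28) = 4360 ft.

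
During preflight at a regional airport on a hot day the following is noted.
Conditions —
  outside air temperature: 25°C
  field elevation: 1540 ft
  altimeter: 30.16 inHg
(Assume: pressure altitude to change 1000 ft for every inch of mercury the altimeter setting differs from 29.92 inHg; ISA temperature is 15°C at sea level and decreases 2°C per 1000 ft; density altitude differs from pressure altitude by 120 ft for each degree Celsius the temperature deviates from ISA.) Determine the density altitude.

2812 ft

Pressure altitude = 1540 + (29.92 − 30.16) × 1000 = 1540 + (-240) = 1300 ft.
ISA temperature at 1300 ft = 15 − 2 × (1300/1000) = 12.4°C.
ISA deviation = 25 − 12.4 = +12.6°C.
Density altitude = 1300 + 120 × (12.6) = 2812 ft.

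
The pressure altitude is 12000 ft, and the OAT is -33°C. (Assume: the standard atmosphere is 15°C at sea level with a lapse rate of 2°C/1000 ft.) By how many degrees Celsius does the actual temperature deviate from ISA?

ISA-24°C

ISA temperature at 12000 ft = 15 − 2 × (12000/1000) = -9°C.
Deviation = OAT − ISA = -33 − (-9) = -24°C.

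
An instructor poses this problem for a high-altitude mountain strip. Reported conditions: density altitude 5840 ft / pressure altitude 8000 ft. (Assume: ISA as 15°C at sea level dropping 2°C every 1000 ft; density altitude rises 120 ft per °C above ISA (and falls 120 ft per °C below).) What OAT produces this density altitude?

Density altitude − pressure altitude = 5840 − 8000 = -2160 ft.
At 120 ft/°C that is an ISA deviation of -2160/120 = -18°C.
ISA temperature at 8000 ft = 15 − 2 × (8000/1000) = -1°C.
OAT = ISA + deviation = -1 + (-18) = -19°C.

-19°C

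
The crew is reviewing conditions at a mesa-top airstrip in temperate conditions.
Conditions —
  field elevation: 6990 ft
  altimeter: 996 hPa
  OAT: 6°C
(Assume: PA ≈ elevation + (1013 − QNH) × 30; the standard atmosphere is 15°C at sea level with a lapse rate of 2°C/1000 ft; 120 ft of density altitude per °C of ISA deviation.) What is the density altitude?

Pressure altitude = 6990 + (1013 − 996) × 30 = 6990 + (+510) = 7500 ft.
ISA temperature at 7500 ft = 15 − 2 × (7500/1000) = 0°C.
ISA deviation = 6 − 0 = +6°C.
Density altitude = 7500 + 120 × (6) = 8220 ft.

8220 ft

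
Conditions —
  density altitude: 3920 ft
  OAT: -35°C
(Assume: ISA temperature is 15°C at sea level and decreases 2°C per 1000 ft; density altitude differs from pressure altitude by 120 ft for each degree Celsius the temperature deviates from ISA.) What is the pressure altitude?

8000 ft

DA = PA + 120 × (OAT − (15 − 2·PA/1000)) = PA + 120·OAT − 1800 + 0.24·PA = 1.24·PA + 120·OAT − 1800.
So 1.24·PA = 3920 − 120 × (-35) + 1800 = 9920.
PA = 9920 / 1.24 = 8000 ft.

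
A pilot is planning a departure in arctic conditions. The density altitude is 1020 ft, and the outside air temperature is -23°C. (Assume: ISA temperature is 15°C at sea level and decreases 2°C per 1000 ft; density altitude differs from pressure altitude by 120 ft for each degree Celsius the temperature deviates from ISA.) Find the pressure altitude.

4500 ft

DA = PA + 120 × (OAT − (15 − 2·PA/1000)) = PA + 120·OAT − 1800 + 0.24·PA = 1.24·PA + 120·OAT − 1800.
So 1.24·PA = 1020 − 120 × (-23) + 1800 = 5580.
PA = 5580 / 1.24 = 4500 ft.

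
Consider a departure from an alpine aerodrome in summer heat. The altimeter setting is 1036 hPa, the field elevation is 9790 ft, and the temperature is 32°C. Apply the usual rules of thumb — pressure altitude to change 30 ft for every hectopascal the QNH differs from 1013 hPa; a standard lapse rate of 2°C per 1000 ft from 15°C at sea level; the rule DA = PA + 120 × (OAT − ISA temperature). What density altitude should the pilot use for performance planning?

13324 ft

Pressure altitude = 9790 + (1013 − 1036) × 30 = 9790 + (-690) = 9100 ft.
ISA temperature at 9100 ft = 15 − 2 × (9100/1000) = -3.2°C.
ISA deviation = 32 − (-3.2) = +35.2°C.
Density altitude = 9100 + 120 × (35.2) = 13324 ft.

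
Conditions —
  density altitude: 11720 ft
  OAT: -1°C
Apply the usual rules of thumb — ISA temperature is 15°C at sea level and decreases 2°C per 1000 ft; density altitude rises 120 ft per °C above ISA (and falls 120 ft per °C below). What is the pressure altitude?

11000 ft

DA = PA + 120 × (OAT − (15 − 2·PA/1000)) = PA + 120·OAT − 1800 + 0.24·PA = 1.24·PA + 120·OAT − 1800.
So 1.24·PA = 11720 − 120 × (-1) + 1800 = 13640.
PA = 13640 / 1.24 = 11000 ft.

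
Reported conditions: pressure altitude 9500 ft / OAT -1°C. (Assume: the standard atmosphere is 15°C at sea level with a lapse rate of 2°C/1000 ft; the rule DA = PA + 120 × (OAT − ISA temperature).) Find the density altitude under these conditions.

ISA temperature at 9500 ft = 15 − 2 × (9500/1000) = -4°C.
ISA deviation = -1 − (-4) = +3°C.
Density altitude = 9500 + 120 × (3) = 9500 + (+360) = 9860 ft.

9860 ft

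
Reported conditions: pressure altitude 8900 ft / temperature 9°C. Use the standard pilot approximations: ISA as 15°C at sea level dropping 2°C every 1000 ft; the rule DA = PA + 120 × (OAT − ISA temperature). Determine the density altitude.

ISA temperature at 8900 ft = 15 − 2 × (8900/1000) = -2.8°C.
ISA deviation = 9 − (-2.8) = +11.8°C.
Density altitude = 8900 + 120 × (11.8) = 8900 + (+1416) = 10316 ft.

10316 ft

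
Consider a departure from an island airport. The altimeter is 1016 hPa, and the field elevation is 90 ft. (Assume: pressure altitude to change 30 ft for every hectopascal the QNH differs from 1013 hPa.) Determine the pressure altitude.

Pressure correction = (1013 − 1016) × 30 = -90 ft.
Pressure altitude = 90 + (-90) = 0 ft.

0 ft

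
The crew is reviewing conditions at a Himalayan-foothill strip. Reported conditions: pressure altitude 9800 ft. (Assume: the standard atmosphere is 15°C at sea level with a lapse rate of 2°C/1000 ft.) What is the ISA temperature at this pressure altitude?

-4.6°C

ISA temperature = 15 − 2 × (9800/1000) = 15 − 19.6 = -4.6°C.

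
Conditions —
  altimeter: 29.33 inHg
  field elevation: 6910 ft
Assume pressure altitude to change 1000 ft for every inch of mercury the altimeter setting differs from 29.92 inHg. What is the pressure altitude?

7500 ft

Pressure correction = (29.92 − 29.33) × 1000 = +590 ft.
Pressure altitude = 6910 + (+590) = 7500 ft.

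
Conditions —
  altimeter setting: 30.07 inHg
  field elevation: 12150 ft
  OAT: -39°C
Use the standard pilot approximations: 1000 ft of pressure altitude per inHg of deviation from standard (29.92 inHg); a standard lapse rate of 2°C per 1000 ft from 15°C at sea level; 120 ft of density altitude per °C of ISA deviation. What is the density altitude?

8400 ft

Pressure altitude = 12150 + (29.92 − 30.07) × 1000 = 12150 + (-150) = 12000 ft.
ISA temperature at 12000 ft = 15 − 2 × (12000/1000) = -9°C.
ISA deviation = -39 − (-9) = -30°C.
Density altitude = 12000 + 120 × (-30) = 8400 ft.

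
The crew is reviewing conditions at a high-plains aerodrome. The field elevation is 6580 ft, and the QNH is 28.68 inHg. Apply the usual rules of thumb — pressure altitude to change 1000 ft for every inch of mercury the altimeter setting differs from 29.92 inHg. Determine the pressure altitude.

Pressure correction = (29.92 − 28.68) × 1000 = +1240 ft.
Pressure altitude = 6580 + (+1240) = 7820 ft.

7820 ft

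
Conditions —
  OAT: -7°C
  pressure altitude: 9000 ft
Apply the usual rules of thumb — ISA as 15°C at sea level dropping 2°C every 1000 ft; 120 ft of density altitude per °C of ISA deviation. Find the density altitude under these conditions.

8520 ft

ISA temperature at 9000 ft = 15 − 2 × (9000/1000) = -3°C.
ISA deviation = -7 − (-3) = -4°C.
Density altitude = 9000 + 120 × (-4) = 9000 + (-480) = 8520 ft.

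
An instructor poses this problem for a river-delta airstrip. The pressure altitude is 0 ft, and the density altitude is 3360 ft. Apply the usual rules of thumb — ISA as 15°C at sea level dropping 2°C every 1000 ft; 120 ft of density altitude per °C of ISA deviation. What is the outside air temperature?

43°C

Density altitude − pressure altitude = 3360 − 0 = +3360 ft.
At 120 ft/°C that is an ISA deviation of 3360/120 = +28°C.
ISA temperature at 0 ft = 15 − 2 × (0/1000) = 15°C.
OAT = ISA + deviation = 15 + (+28) = 43°C.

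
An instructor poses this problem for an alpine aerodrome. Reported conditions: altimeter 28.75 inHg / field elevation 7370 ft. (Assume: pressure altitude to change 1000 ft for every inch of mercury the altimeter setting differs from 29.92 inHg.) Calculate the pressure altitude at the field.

Pressure correction = (29.92 − 28.75) × 1000 = +1170 ft.
Pressure altitude = 7370 + (+1170) = 8540 ft.

8540 ft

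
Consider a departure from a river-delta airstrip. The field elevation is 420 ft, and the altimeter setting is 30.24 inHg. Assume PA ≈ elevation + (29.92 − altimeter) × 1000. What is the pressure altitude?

Pressure correction = (29.92 − 30.24) × 1000 = -320 ft.
Pressure altitude = 420 + (-320) = 100 ft.

100 ft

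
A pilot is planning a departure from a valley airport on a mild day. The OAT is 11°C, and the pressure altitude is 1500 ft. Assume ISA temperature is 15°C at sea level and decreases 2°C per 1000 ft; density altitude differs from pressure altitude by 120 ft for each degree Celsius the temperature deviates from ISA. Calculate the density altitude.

1380 ft

ISA temperature at 1500 ft = 15 − 2 × (1500/1000) = 12°C.
ISA deviation = 11 − 12 = -1°C.
Density altitude = 1500 + 120 × (-1) = 1500 + (-120) = 1380 ft.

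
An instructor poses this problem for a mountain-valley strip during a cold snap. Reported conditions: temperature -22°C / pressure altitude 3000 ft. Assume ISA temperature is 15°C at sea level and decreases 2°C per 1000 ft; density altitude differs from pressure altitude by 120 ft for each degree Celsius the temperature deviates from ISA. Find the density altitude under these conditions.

ISA temperature at 3000 ft = 15 − 2 × (3000/1000) = 9°C.
ISA deviation = -22 − 9 = -31°C.
Density altitude = 3000 + 120 × (-31) = 3000 + (-3720) = -720 ft.

-720 ft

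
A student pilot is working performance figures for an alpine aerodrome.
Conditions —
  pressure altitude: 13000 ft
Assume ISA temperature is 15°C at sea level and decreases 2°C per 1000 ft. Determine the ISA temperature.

ISA temperature = 15 − 2 × (13000/1000) = 15 − 26 = -11°C.

-11°C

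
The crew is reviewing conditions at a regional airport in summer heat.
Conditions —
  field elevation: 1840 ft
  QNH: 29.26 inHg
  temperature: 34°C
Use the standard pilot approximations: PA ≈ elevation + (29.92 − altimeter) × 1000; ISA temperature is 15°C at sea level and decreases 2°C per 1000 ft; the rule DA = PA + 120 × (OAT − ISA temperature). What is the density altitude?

5380 ft

Pressure altitude = 1840 + (29.92 − 29.26) × 1000 = 1840 + (+660) = 2500 ft.
ISA temperature at 2500 ft = 15 − 2 × (2500/1000) = 10°C.
ISA deviation = 34 − 10 = +24°C.
Density altitude = 2500 + 120 × (24) = 5380 ft.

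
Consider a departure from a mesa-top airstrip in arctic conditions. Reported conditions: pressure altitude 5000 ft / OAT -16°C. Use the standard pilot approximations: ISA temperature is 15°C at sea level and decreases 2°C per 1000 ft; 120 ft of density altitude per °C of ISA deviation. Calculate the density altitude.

2480 ft

ISA temperature at 5000 ft = 15 − 2 × (5000/1000) = 5°C.
ISA deviation = -16 − 5 = -21°C.
Density altitude = 5000 + 120 × (-21) = 5000 + (-2520) = 2480 ft.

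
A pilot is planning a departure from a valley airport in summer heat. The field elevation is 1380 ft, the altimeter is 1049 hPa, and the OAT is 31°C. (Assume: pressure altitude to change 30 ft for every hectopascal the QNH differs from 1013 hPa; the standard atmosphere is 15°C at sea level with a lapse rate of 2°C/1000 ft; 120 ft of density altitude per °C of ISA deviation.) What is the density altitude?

Pressure altitude = 1380 + (1013 − 1049) × 30 = 1380 + (-1080) = 300 ft.
ISA temperature at 300 ft = 15 − 2 × (300/1000) = 14.4°C.
ISA deviation = 31 − 14.4 = +16.6°C.
Density altitude = 300 + 120 × (16.6) = 2292 ft.

2292 ft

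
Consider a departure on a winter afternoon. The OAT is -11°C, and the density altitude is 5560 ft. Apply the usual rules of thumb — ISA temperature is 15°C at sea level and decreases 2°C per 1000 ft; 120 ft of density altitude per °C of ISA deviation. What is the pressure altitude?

DA = PA + 120 × (OAT − (15 − 2·PA/1000)) = PA + 120·OAT − 1800 + 0.24·PA = 1.24·PA + 120·OAT − 1800.
So 1.24·PA = 5560 − 120 × (-11) + 1800 = 8680.
PA = 8680 / 1.24 = 7000 ft.

7000 ft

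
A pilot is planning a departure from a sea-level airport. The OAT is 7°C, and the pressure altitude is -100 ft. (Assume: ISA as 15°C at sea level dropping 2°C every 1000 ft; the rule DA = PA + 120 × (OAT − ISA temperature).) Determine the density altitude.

-1084 ft

ISA temperature at -100 ft = 15 − 2 × (-100/1000) = 15.2°C.
ISA deviation = 7 − 15.2 = -8.2°C.
Density altitude = -100 + 120 × (-8.2) = -100 + (-984) = -1084 ft.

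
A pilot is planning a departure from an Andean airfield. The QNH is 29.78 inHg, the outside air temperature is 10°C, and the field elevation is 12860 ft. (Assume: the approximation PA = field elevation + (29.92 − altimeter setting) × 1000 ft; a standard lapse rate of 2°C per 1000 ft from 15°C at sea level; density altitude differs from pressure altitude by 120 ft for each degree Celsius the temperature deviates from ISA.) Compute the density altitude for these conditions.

15520 ft

Pressure altitude = 12860 + (29.92 − 29.78) × 1000 = 12860 + (+140) = 13000 ft.
ISA temperature at 13000 ft = 15 − 2 × (13000/1000) = -11°C.
ISA deviation = 10 − (-11) = +21°C.
Density altitude = 13000 + 120 × (21) = 15520 ft.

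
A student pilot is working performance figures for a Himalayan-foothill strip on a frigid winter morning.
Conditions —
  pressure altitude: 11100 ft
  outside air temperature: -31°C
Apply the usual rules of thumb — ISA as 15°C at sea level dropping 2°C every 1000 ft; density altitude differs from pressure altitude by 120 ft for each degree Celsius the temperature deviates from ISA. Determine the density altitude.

8244 ft

ISA temperature at 11100 ft = 15 − 2 × (11100/1000) = -7.2°C.
ISA deviation = -31 − (-7.2) = -23.8°C.
Density altitude = 11100 + 120 × (-23.8) = 11100 + (-2856) = 8244 ft.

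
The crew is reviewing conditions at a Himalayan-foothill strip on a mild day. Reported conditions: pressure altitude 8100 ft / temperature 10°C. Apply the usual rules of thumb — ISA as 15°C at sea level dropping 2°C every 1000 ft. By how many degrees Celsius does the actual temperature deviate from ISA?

ISA temperature at 8100 ft = 15 − 2 × (8100/1000) = -1.2°C.
Deviation = OAT − ISA = 10 − (-1.2) = +11.2°C.

ISA+11.2°C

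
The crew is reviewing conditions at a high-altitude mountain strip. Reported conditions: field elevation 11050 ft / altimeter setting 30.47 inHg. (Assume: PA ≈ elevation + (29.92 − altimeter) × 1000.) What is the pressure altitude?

10500 ft

Pressure correction = (29.92 − 30.47) × 1000 = -550 ft.
Pressure altitude = 11050 + (-550) = 10500 ft.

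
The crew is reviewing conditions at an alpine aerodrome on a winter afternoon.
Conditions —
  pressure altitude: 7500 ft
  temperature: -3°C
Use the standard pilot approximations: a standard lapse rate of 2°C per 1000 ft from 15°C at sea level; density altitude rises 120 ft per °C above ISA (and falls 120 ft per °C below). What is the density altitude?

7140 ft

ISA temperature at 7500 ft = 15 − 2 × (7500/1000) = 0°C.
ISA deviation = -3 − 0 = -3°C.
Density altitude = 7500 + 120 × (-3) = 7500 + (-360) = 7140 ft.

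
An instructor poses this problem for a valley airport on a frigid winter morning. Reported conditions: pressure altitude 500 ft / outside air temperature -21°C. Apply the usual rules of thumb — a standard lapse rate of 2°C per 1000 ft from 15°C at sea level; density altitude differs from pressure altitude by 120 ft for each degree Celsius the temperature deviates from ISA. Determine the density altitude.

-3700 ft

ISA temperature at 500 ft = 15 − 2 × (500/1000) = 14°C.
ISA deviation = -21 − 14 = -35°C.
Density altitude = 500 + 120 × (-35) = 500 + (-4200) = -3700 ft.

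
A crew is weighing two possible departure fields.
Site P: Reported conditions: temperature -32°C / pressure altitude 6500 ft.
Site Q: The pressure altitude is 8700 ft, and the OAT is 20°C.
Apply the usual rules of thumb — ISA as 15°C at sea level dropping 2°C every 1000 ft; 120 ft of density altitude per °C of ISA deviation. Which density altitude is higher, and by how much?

Site Q by 8968 ft

Site P: ISA temp = 2°C, deviation -34°C, DA = 6500 + 120 × (-34) = 2420 ft.
Site Q: ISA temp = -2.4°C, deviation +22.4°C, DA = 8700 + 120 × 22.4 = 11388 ft.
Site Q is higher by 11388 − 2420 = 8968 ft.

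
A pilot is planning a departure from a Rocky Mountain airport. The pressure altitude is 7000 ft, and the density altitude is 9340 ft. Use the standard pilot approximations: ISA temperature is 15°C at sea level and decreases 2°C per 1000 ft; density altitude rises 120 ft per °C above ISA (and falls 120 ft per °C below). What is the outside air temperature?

Density altitude − pressure altitude = 9340 − 7000 = +2340 ft.
At 120 ft/°C that is an ISA deviation of 2340/120 = +19.5°C.
ISA temperature at 7000 ft = 15 − 2 × (7000/1000) = 1°C.
OAT = ISA + deviation = 1 + (+19.5) = 20.5°C.

20.5°C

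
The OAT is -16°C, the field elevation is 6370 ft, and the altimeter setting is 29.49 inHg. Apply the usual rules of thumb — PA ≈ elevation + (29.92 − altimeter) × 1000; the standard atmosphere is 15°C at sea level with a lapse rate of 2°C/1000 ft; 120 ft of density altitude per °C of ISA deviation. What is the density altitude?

Pressure altitude = 6370 + (29.92 − 29.49) × 1000 = 6370 + (+430) = 6800 ft.
ISA temperature at 6800 ft = 15 − 2 × (6800/1000) = 1.4°C.
ISA deviation = -16 − 1.4 = -17.4°C.
Density altitude = 6800 + 120 × (-17.4) = 4712 ft.

4712 ft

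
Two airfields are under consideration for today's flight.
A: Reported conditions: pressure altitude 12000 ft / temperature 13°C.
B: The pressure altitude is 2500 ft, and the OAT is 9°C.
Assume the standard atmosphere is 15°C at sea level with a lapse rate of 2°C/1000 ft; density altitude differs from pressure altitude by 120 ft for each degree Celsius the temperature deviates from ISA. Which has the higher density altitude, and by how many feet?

A: ISA temp = -9°C, deviation +22°C, DA = 12000 + 120 × 22 = 14640 ft.
B: ISA temp = 10°C, deviation -1°C, DA = 2500 + 120 × (-1) = 2380 ft.
A is higher by 14640 − 2380 = 12260 ft.

A by 12260 ft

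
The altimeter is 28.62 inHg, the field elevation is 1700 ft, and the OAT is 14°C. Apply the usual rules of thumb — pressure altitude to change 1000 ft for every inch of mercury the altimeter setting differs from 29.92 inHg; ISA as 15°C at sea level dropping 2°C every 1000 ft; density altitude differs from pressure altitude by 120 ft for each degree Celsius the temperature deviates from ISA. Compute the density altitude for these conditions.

Pressure altitude = 1700 + (29.92 − 28.62) × 1000 = 1700 + (+1300) = 3000 ft.
ISA temperature at 3000 ft = 15 − 2 × (3000/1000) = 9°C.
ISA deviation = 14 − 9 = +5°C.
Density altitude = 3000 + 120 × (5) = 3600 ft.

3600 ft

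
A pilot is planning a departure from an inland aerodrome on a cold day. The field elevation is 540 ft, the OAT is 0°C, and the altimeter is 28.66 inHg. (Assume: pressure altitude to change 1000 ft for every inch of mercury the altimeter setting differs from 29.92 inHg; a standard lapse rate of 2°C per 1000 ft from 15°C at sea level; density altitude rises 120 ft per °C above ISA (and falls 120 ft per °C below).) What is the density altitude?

Pressure altitude = 540 + (29.92 − 28.66) × 1000 = 540 + (+1260) = 1800 ft.
ISA temperature at 1800 ft = 15 − 2 × (1800/1000) = 11.4°C.
ISA deviation = 0 − 11.4 = -11.4°C.
Density altitude = 1800 + 120 × (-11.4) = 432 ft.

432 ft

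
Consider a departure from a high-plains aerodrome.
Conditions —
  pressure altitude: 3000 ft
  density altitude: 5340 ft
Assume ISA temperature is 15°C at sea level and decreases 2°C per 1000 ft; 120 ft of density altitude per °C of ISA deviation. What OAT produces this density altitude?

28.5°C

Density altitude − pressure altitude = 5340 − 3000 = +2340 ft.
At 120 ft/°C that is an ISA deviation of 2340/120 = +19.5°C.
ISA temperature at 3000 ft = 15 − 2 × (3000/1000) = 9°C.
OAT = ISA + deviation = 9 + (+19.5) = 28.5°C.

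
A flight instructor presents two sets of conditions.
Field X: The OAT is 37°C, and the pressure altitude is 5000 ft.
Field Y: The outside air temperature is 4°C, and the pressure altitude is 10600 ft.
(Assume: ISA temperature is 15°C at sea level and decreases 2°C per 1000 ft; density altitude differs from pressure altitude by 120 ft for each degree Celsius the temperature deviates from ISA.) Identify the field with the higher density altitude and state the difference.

Field X: ISA temp = 5°C, deviation +32°C, DA = 5000 + 120 × 32 = 8840 ft.
Field Y: ISA temp = -6.2°C, deviation +10.2°C, DA = 10600 + 120 × 10.2 = 11824 ft.
Field Y is higher by 11824 − 8840 = 2984 ft.

Field Y by 2984 ft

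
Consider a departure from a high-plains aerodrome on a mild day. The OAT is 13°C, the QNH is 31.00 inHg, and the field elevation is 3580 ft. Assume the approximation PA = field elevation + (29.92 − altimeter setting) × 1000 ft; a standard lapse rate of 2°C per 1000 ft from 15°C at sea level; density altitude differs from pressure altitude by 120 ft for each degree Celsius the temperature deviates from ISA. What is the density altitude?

2860 ft

Pressure altitude = 3580 + (29.92 − 31.00) × 1000 = 3580 + (-1080) = 2500 ft.
ISA temperature at 2500 ft = 15 − 2 × (2500/1000) = 10°C.
ISA deviation = 13 − 10 = +3°C.
Density altitude = 2500 + 120 × (3) = 2860 ft.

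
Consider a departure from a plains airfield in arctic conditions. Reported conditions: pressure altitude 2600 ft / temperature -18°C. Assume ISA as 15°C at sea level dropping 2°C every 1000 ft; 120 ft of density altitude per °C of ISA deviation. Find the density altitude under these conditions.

-736 ft

ISA temperature at 2600 ft = 15 − 2 × (2600/1000) = 9.8°C.
ISA deviation = -18 − 9.8 = -27.8°C.
Density altitude = 2600 + 120 × (-27.8) = 2600 + (-3336) = -736 ft.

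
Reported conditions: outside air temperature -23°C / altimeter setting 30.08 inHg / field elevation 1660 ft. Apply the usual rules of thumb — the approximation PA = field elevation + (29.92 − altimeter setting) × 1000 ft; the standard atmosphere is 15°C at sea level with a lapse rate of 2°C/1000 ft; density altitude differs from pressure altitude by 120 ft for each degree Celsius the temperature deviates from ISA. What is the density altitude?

Pressure altitude = 1660 + (29.92 − 30.08) × 1000 = 1660 + (-160) = 1500 ft.
ISA temperature at 1500 ft = 15 − 2 × (1500/1000) = 12°C.
ISA deviation = -23 − 12 = -35°C.
Density altitude = 1500 + 120 × (-35) = -2700 ft.

-2700 ft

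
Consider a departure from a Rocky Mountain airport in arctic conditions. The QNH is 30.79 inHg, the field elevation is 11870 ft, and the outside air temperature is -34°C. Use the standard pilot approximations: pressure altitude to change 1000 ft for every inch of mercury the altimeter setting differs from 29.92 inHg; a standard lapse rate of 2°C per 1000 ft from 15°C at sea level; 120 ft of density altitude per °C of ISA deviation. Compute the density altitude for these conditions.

7760 ft

Pressure altitude = 11870 + (29.92 − 30.79) × 1000 = 11870 + (-870) = 11000 ft.
ISA temperature at 11000 ft = 15 − 2 × (11000/1000) = -7°C.
ISA deviation = -34 − (-7) = -27°C.
Density altitude = 11000 + 120 × (-27) = 7760 ft.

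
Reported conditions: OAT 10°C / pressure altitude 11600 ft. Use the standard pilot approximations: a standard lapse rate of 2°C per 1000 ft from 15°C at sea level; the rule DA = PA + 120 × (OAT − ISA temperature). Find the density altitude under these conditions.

ISA temperature at 11600 ft = 15 − 2 × (11600/1000) = -8.2°C.
ISA deviation = 10 − (-8.2) = +18.2°C.
Density altitude = 11600 + 120 × (18.2) = 11600 + (+2184) = 13784 ft.

13784 ft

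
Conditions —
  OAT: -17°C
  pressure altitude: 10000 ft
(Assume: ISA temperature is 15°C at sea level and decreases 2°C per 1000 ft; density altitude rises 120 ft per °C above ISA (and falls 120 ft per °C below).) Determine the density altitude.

8560 ft

ISA temperature at 10000 ft = 15 − 2 × (10000/1000) = -5°C.
ISA deviation = -17 − (-5) = -12°C.
Density altitude = 10000 + 120 × (-12) = 10000 + (-1440) = 8560 ft.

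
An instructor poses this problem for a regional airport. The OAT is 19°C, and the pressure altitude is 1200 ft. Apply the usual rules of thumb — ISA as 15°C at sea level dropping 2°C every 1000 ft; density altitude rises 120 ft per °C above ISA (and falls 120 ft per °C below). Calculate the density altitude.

1968 ft

ISA temperature at 1200 ft = 15 − 2 × (1200/1000) = 12.6°C.
ISA deviation = 19 − 12.6 = +6.4°C.
Density altitude = 1200 + 120 × (6.4) = 1200 + (+768) = 1968 ft.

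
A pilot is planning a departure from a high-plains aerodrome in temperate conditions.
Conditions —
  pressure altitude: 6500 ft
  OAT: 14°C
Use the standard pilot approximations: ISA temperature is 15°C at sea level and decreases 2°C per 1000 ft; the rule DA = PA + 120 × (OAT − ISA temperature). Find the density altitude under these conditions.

7940 ft

ISA temperature at 6500 ft = 15 − 2 × (6500/1000) = 2°C.
ISA deviation = 14 − 2 = +12°C.
Density altitude = 6500 + 120 × (12) = 6500 + (+1440) = 7940 ft.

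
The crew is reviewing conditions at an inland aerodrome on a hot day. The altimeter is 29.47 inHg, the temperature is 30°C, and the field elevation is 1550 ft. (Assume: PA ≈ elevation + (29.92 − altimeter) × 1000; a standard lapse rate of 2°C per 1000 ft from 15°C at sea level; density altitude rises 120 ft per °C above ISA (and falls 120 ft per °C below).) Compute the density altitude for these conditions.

4280 ft

Pressure altitude = 1550 + (29.92 − 29.47) × 1000 = 1550 + (+450) = 2000 ft.
ISA temperature at 2000 ft = 15 − 2 × (2000/1000) = 11°C.
ISA deviation = 30 − 11 = +19°C.
Density altitude = 2000 + 120 × (19) = 4280 ft.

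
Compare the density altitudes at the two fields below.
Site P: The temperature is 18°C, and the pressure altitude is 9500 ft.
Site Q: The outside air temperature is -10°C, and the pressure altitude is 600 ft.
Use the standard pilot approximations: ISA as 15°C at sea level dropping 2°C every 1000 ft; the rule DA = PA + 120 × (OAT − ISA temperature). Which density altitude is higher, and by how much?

Site P by 14396 ft

Site P: ISA temp = -4°C, deviation +22°C, DA = 9500 + 120 × 22 = 12140 ft.
Site Q: ISA temp = 13.8°C, deviation -23.8°C, DA = 600 + 120 × (-23.8) = -2256 ft.
Site P is higher by 12140 − (-2256) = 14396 ft.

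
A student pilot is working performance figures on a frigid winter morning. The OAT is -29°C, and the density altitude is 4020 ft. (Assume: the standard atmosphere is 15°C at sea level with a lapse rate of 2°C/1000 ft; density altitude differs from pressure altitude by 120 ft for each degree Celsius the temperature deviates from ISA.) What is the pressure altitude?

DA = PA + 120 × (OAT − (15 − 2·PA/1000)) = PA + 120·OAT − 1800 + 0.24·PA = 1.24·PA + 120·OAT − 1800.
So 1.24·PA = 4020 − 120 × (-29) + 1800 = 9300.
PA = 9300 / 1.24 = 7500 ft.

7500 ft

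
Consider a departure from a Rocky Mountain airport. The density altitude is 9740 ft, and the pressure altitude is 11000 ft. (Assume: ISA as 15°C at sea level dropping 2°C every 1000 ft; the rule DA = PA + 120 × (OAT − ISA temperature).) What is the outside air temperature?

Density altitude − pressure altitude = 9740 − 11000 = -1260 ft.
At 120 ft/°C that is an ISA deviation of -1260/120 = -10.5°C.
ISA temperature at 11000 ft = 15 − 2 × (11000/1000) = -7°C.
OAT = ISA + deviation = -7 + (-10.5) = -17.5°C.

-17.5°C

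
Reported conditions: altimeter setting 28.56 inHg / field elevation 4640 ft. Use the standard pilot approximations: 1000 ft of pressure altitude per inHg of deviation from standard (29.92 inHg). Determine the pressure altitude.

6000 ft

Pressure correction = (29.92 − 28.56) × 1000 = +1360 ft.
Pressure altitude = 4640 + (+1360) = 6000 ft.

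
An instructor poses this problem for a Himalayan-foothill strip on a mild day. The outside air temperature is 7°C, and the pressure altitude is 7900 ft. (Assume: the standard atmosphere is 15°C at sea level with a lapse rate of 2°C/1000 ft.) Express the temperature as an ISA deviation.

ISA temperature at 7900 ft = 15 − 2 × (7900/1000) = -0.8°C.
Deviation = OAT − ISA = 7 − (-0.8) = +7.8°C.

ISA+7.8°C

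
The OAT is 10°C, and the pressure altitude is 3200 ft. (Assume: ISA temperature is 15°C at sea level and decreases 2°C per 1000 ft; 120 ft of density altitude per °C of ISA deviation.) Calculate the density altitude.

ISA temperature at 3200 ft = 15 − 2 × (3200/1000) = 8.6°C.
ISA deviation = 10 − 8.6 = +1.4°C.
Density altitude = 3200 + 120 × (1.4) = 3200 + (+168) = 3368 ft.

3368 ft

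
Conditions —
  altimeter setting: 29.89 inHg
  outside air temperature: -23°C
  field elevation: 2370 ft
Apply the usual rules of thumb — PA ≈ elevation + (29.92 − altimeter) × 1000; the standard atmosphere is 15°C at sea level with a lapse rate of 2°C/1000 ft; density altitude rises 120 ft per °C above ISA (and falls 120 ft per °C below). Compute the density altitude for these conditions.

Pressure altitude = 2370 + (29.92 − 29.89) × 1000 = 2370 + (+30) = 2400 ft.
ISA temperature at 2400 ft = 15 − 2 × (2400/1000) = 10.2°C.
ISA deviation = -23 − 10.2 = -33.2°C.
Density altitude = 2400 + 120 × (-33.2) = -1584 ft.

-1584 ft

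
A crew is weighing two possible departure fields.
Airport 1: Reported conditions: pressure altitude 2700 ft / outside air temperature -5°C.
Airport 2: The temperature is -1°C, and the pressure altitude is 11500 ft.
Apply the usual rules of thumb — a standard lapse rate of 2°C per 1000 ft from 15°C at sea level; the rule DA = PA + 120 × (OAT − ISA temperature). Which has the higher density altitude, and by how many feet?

Airport 1: ISA temp = 9.6°C, deviation -14.6°C, DA = 2700 + 120 × (-14.6) = 948 ft.
Airport 2: ISA temp = -8°C, deviation +7°C, DA = 11500 + 120 × 7 = 12340 ft.
Airport 2 is higher by 12340 − 948 = 11392 ft.

Airport 2 by 11392 ft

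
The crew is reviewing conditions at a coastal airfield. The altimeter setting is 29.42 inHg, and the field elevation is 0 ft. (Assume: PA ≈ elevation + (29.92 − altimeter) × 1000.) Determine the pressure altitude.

500 ft

Pressure correction = (29.92 − 29.42) × 1000 = +500 ft.
Pressure altitude = 0 + (+500) = 500 ft.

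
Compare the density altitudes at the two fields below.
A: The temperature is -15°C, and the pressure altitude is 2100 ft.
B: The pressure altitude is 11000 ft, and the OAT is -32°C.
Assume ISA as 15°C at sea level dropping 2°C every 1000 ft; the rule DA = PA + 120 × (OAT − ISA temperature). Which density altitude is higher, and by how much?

A: ISA temp = 10.8°C, deviation -25.8°C, DA = 2100 + 120 × (-25.8) = -996 ft.
B: ISA temp = -7°C, deviation -25°C, DA = 11000 + 120 × (-25) = 8000 ft.
B is higher by 8000 − (-996) = 8996 ft.

B by 8996 ft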